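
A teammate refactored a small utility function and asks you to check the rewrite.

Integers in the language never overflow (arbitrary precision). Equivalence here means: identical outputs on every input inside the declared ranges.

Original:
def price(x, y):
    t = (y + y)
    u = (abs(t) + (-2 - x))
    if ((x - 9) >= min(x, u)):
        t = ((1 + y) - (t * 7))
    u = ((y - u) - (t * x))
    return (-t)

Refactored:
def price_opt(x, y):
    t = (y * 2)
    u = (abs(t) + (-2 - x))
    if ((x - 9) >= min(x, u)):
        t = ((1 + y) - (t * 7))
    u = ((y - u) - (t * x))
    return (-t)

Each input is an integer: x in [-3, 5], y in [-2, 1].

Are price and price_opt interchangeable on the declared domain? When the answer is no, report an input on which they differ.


This is a faithful refactor — arithmetic usage differs; also constant usage differs, but the computed results match everywhere.
Spot check at x=2, y=-2 — price: t=-4, then u=0, then ((x - 9) >= min(x, u)) is false, then u=6, then returns 4. price_opt: t=-4, then u=0, then ((x - 9) >= min(x, u)) is false, then u=6, then returns 4. Both give 4.
Across all 36 domain points the two functions coincide.
verdict: equivalent


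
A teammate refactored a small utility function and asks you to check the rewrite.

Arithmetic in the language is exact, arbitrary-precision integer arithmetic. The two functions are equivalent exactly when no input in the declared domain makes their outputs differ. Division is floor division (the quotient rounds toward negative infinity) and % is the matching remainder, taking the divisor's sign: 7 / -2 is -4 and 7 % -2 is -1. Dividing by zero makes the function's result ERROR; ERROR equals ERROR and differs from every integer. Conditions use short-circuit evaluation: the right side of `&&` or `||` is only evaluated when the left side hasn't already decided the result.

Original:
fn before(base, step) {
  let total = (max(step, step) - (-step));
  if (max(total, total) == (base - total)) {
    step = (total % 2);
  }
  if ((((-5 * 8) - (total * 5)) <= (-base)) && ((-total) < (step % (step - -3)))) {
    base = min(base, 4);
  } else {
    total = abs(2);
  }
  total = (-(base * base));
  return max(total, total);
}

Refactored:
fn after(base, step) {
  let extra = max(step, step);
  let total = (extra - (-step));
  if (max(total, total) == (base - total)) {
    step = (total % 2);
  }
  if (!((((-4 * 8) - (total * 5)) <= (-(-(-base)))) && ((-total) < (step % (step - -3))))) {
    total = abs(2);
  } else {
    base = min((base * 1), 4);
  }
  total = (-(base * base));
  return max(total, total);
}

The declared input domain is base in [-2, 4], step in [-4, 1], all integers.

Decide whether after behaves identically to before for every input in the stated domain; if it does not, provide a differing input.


Consider the input base=3, step=-3.
before: total=-6, then (max(total, total) == (base - total)) is false, then a zero divisor aborts: ERROR
after: extra=-3, then total=-6, then (max(total, total) == (base - total)) is false, then (!((((-4 * 8) - (total * 5)) <= (-(-(-base)))) && ((-total) < (step % (step - -3))))) is true, then total=2, then total=-9, then returns -9
ERROR and -9 differ, so these are not the same function on this domain.
verdict: not equivalent; witness: base=3, step=-3


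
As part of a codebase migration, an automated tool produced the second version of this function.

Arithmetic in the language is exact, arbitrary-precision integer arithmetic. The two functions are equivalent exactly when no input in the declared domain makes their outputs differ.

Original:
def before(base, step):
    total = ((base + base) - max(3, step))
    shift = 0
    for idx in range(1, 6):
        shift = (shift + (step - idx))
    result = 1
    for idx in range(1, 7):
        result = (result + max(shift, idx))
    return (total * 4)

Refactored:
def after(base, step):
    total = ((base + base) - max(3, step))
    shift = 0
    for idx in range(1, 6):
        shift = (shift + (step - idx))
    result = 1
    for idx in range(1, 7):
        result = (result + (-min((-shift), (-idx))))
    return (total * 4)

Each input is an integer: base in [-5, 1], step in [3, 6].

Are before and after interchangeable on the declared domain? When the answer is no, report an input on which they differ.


The two are interchangeable: min/max/abs usage differs, and every declared input agrees.
As a probe, take base=-4, step=5: before runs total := -13 | shift := 0 | iter idx=1: | shift := 4 | iter idx=2: | shift := 7 | iter idx=3: | shift := 9 | iter idx=4: | shift := 10 | iter idx=5: | shift := 10 | result := 1 | iter idx=1: | result := 11 | iter idx=2: | result := 21 | iter idx=3: | result := 31 | iter idx=4: | result := 41 | iter idx=5: | result := 51 | iter idx=6: | result := 61 | result -52; after runs total := -13 | shift := 0 | iter idx=1: | shift := 4 | iter idx=2: | shift := 7 | iter idx=3: | shift := 9 | iter idx=4: | shift := 10 | iter idx=5: | shift := 10 | result := 1 | iter idx=1: | result := 11 | iter idx=2: | result := 21 | iter idx=3: | result := 31 | iter idx=4: | result := 41 | iter idx=5: | result := 51 | iter idx=6: | result := 61 | result -52; both end at -52.
An exhaustive pass over the 28 declared inputs shows identical outputs.
verdict: equivalent


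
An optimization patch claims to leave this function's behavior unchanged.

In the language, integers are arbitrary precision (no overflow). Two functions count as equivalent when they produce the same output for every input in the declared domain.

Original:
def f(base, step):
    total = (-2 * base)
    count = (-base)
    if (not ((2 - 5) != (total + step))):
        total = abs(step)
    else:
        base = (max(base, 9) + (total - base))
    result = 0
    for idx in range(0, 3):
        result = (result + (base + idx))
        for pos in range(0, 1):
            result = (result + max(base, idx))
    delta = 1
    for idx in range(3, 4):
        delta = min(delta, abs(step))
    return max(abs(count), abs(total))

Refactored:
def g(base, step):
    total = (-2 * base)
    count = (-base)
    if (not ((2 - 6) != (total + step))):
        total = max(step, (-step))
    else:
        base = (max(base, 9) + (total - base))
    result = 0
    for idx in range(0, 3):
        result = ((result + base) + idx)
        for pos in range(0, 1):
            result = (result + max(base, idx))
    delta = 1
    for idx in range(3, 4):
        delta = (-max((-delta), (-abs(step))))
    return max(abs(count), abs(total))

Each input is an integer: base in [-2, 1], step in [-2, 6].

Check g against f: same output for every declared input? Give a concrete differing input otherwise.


There is a counterexample at base=1, step=-1: 1 on one side, 2 on the other.
f: total = -2; count = -1; (not ((2 - 5) != (total + step))) -> true; total = 1; result = 0; [idx=0]; result = 1; [pos=0]; result = 2; [idx=1]; result = 4; [pos=0]; result = 5; [idx=2]; result = 8; [pos=0]; result = 10; delta = 1; [idx=3]; delta = 1; return 1
g: total = -2; count = -1; (not ((2 - 6) != (total + step))) -> false; base = 6; result = 0; [idx=0]; result = 6; [pos=0]; result = 12; [idx=1]; result = 19; [pos=0]; result = 25; [idx=2]; result = 33; [pos=0]; result = 39; delta = 1; [idx=3]; delta = 1; return 2
verdict: not equivalent; witness: base=1, step=-1


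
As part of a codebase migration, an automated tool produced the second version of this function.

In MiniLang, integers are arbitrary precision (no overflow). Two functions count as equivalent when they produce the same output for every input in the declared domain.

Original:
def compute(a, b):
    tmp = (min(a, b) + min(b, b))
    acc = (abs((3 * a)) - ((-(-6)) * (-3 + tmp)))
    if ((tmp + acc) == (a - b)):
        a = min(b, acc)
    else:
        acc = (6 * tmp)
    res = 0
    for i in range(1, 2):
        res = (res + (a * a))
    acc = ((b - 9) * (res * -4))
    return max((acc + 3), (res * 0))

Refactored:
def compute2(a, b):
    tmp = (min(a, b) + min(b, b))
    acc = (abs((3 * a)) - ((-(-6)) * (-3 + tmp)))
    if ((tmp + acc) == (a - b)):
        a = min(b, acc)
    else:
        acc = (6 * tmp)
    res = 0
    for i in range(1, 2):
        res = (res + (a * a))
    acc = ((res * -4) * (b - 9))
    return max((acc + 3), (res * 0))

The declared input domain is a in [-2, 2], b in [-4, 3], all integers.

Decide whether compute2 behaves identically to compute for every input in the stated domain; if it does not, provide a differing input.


The two versions differ — the changes include same computation, different form.
One worked example (a=1, b=-1) — compute: tmp := -2 | acc := 33 | ((tmp + acc) == (a - b)): false | acc := -12 | res := 0 | iter i=1: | res := 1 | acc := 40 | result 43; compute2: tmp := -2 | acc := 33 | ((tmp + acc) == (a - b)): false | acc := -12 | res := 0 | iter i=1: | res := 1 | acc := 40 | result 43; agreement on 43.
Every one of the 40 inputs gives matching results.
verdict: equivalent


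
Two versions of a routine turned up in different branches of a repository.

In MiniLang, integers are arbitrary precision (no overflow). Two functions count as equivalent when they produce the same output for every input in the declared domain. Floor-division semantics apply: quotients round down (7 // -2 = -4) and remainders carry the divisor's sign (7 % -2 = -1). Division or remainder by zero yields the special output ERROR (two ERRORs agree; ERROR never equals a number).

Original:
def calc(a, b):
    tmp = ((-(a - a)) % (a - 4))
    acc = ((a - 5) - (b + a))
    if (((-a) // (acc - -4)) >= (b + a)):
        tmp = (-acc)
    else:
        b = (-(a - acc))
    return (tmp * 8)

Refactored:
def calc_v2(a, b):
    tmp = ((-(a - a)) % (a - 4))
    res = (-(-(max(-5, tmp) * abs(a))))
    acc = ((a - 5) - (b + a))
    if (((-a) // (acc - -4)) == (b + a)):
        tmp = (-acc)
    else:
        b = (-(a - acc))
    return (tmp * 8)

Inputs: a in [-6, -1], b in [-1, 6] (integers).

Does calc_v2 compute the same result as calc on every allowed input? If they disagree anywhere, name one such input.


There is a counterexample at a=-6, b=1: 48 on one side, 0 on the other.
calc: tmp = 0; acc = -6; (((-a) // (acc - -4)) >= (b + a)) -> true; tmp = 6; return 48
calc_v2: tmp = 0; res = 0; acc = -6; (((-a) // (acc - -4)) == (b + a)) -> false; b = 0; return 0
verdict: not equivalent; witness: a=-6, b=1


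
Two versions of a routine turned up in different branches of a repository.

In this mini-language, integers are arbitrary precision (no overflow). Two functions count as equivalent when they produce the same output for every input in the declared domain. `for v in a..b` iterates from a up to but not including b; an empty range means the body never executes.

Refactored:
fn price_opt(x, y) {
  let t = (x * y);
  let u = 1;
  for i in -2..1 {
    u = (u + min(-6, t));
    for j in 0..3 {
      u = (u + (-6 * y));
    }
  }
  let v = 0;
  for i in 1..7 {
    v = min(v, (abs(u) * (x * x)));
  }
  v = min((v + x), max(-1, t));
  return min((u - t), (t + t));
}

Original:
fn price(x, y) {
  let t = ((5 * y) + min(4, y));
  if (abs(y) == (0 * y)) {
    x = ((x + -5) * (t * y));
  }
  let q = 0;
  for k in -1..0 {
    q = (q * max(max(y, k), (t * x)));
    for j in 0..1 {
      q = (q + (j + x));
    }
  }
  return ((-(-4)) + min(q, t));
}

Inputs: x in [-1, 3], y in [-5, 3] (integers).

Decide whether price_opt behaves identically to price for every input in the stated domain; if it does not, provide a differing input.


At x=-1, y=-5: price gives -26, price_opt gives 10.
verdict: not equivalent; witness: x=-1, y=-5


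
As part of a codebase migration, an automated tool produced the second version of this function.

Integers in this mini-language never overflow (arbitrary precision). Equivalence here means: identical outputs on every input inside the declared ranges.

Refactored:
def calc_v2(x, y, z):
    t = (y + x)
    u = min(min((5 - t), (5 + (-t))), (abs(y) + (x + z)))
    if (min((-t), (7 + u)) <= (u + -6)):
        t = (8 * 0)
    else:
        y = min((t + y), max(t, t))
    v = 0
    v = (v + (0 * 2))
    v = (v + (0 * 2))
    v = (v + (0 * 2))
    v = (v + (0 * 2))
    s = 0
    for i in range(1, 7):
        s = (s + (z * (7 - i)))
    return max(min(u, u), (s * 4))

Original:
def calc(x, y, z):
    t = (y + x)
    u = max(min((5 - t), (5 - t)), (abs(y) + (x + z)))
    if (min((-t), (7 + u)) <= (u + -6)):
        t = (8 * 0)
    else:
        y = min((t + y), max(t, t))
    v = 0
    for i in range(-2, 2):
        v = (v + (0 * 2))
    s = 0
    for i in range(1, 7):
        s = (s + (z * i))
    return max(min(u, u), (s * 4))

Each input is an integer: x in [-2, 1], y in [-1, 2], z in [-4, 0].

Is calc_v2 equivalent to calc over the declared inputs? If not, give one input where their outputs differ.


Not equivalent: x=-2, y=-1, z=-4 separates them (8 vs -5).
calc: t = -3; u = 8; (min((-t), (7 + u)) <= (u + -6)) -> false; y = -4; v = 0; [i=-2]; v = 0; [i=-1]; v = 0; [i=0]; v = 0; [i=1]; v = 0; s = 0; [i=1]; s = -4; [i=2]; s = -12; [i=3]; s = -24; [i=4]; s = -40; [i=5]; s = -60; [i=6]; s = -84; return 8
calc_v2: t = -3; u = -5; (min((-t), (7 + u)) <= (u + -6)) -> false; y = -4; v = 0; v = 0; v = 0; v = 0; v = 0; s = 0; [i=1]; s = -24; [i=2]; s = -44; [i=3]; s = -60; [i=4]; s = -72; [i=5]; s = -80; [i=6]; s = -84; return -5
verdict: not equivalent; witness: x=-2, y=-1, z=-4


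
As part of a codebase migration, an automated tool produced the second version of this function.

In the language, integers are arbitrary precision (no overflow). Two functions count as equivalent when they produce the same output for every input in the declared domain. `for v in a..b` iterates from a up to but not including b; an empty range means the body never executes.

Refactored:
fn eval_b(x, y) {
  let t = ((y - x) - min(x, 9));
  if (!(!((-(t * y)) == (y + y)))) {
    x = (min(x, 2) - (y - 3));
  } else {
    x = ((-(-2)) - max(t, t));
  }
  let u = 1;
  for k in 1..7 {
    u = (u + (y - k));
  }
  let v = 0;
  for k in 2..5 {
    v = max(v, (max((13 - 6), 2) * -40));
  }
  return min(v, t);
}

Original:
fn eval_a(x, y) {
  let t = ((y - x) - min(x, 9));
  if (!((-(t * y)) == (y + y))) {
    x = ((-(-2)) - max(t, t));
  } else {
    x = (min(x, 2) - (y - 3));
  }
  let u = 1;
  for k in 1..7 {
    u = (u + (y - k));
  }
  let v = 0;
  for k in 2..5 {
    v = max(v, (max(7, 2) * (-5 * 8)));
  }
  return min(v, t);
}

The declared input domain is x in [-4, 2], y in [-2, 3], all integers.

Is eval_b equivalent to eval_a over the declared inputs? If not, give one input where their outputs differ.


This is a faithful refactor — constant usage differs; also boolean connective usage differs; also arithmetic usage differs, but the computed results match everywhere.
As a probe, take x=-2, y=-1: eval_a runs t := 3 | (!((-(t * y)) == (y + y))): true | x := -1 | u := 1 | iter k=1: | u := -1 | iter k=2: | u := -4 | iter k=3: | u := -8 | iter k=4: | u := -13 | iter k=5: | u := -19 | iter k=6: | u := -26 | v := 0 | iter k=2: | v := 0 | iter k=3: | v := 0 | iter k=4: | v := 0 | result 0; eval_b runs t := 3 | (!(!((-(t * y)) == (y + y)))): false | x := -1 | u := 1 | iter k=1: | u := -1 | iter k=2: | u := -4 | iter k=3: | u := -8 | iter k=4: | u := -13 | iter k=5: | u := -19 | iter k=6: | u := -26 | v := 0 | iter k=2: | v := 0 | iter k=3: | v := 0 | iter k=4: | v := 0 | result 0; both end at 0.
Across all 42 domain points the two functions coincide.
verdict: equivalent


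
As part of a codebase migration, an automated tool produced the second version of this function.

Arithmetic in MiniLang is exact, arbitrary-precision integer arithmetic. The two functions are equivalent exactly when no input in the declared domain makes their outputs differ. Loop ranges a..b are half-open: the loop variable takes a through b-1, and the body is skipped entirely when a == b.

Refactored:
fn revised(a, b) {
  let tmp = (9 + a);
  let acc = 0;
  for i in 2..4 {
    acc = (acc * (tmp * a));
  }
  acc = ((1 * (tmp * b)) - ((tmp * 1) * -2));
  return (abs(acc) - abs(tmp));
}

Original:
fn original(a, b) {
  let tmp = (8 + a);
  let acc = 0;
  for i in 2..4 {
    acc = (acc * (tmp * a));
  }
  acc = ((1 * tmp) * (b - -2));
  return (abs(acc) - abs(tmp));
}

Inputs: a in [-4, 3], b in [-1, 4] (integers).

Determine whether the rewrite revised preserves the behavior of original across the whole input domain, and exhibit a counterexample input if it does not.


Evaluate both at a=-4, b=0.
original: tmp=4, then acc=0, then (i=2), then acc=0, then (i=3), then acc=0, then acc=8, then returns 4
revised: tmp=5, then acc=0, then (i=2), then acc=0, then (i=3), then acc=0, then acc=10, then returns 5
4 != 5, so the rewrite changes behavior.
verdict: not equivalent; witness: a=-4, b=0


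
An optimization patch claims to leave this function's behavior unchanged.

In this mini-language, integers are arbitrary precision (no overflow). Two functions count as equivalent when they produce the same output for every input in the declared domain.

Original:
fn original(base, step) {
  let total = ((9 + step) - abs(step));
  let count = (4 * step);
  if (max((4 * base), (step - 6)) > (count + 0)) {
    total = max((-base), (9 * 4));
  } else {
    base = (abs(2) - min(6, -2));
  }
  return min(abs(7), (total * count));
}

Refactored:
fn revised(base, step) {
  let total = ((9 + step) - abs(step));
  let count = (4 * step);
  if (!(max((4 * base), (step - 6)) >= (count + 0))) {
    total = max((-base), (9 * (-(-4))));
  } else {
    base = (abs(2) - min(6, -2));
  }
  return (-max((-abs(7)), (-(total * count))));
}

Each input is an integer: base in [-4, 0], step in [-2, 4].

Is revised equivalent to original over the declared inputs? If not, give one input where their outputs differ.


The rewrite breaks on base=-4, step=-1, where the results are -28 and -144.
original: total = 7; count = -4; (max((4 * base), (step - 6)) > (count + 0)) -> false; base = 4; return -28
revised: total = 7; count = -4; (!(max((4 * base), (step - 6)) >= (count + 0))) -> true; total = 36; return -144
verdict: not equivalent; witness: base=-4, step=-1


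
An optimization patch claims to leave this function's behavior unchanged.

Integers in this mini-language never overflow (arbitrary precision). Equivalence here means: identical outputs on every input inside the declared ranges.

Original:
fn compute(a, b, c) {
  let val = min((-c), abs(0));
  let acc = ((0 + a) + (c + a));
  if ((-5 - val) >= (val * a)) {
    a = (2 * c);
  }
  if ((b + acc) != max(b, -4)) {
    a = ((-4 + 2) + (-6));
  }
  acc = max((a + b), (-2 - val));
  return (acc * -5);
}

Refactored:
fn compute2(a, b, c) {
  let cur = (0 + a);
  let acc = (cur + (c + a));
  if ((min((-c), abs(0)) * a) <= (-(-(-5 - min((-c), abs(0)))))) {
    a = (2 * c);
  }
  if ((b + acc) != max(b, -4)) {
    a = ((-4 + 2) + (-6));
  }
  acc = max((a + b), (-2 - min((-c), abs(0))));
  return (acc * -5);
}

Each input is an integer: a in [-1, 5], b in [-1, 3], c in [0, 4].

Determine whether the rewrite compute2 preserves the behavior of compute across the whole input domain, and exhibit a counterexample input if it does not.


Reading the diff, among the changes: local variable names differ; also min/max/abs usage differs; also comparison usage differs; also constant usage differs.
Tracing a=3, b=2, c=4: compute: val := -4 | acc := 10 | ((-5 - val) >= (val * a)): true | a := 8 | ((b + acc) != max(b, -4)): true | a := -8 | acc := 2 | result -10 | compute2: cur := 3 | acc := 10 | ((min((-c), abs(0)) * a) <= (-(-(-5 - min((-c), abs(0)))))): true | a := 8 | ((b + acc) != max(b, -4)): true | a := -8 | acc := 2 | result -10 — matching result -10.
Checked all 175 inputs in the declared domain: the outputs agree on every one.
verdict: equivalent


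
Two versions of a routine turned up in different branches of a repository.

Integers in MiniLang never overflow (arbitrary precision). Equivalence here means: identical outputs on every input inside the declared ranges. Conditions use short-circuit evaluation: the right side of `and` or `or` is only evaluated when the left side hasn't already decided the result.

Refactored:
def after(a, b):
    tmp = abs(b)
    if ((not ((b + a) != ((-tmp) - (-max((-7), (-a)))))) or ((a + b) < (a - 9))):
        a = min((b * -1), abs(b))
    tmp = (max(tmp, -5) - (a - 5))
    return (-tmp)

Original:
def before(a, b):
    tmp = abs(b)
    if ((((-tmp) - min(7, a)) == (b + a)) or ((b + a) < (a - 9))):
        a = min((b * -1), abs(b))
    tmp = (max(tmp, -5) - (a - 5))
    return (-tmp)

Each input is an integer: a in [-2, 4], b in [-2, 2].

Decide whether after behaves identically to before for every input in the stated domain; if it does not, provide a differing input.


Comparing the listings, the differences include: comparison usage differs; boolean connective usage differs; min/max/abs usage differs.
Tracing a=4, b=-1: before: tmp becomes 1; next ((((-tmp) - min(7, a)) == (b + a)) or ((b + a) < (a - 9))) evaluates to false; next tmp becomes 2; next final value -2 | after: tmp becomes 1; next ((not ((b + a) != ((-tmp) - (-max((-7), (-a)))))) or ((a + b) < (a - 9))) evaluates to false; next tmp becomes 2; next final value -2 — matching result -2.
Every one of the 35 inputs gives matching results.
verdict: equivalent


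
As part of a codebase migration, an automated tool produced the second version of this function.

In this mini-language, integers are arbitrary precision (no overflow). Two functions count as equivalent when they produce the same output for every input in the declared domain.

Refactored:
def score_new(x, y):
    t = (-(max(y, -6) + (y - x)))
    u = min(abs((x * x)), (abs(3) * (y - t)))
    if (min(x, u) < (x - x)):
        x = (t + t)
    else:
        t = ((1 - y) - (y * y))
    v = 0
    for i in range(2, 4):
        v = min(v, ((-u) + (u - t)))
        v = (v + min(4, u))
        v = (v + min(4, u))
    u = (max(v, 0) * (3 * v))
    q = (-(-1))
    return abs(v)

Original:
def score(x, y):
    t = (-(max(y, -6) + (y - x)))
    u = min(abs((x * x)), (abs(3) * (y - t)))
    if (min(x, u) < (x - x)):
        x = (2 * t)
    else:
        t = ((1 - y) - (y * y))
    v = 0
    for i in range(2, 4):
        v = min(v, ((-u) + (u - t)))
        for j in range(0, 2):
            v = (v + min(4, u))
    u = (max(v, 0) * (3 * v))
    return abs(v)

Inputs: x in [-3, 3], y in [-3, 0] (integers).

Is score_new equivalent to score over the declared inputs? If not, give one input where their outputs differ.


This is a faithful refactor — loop structure differs, statement counts differ, min/max/abs usage differs, local variable names differ, arithmetic usage differs, constant usage differs, but the computed results match everywhere.
One worked example (x=2, y=-2) — score: t := 6 | u := -24 | (min(x, u) < (x - x)): true | x := 12 | v := 0 | iter i=2: | v := -6 | iter j=0: | v := -30 | iter j=1: | v := -54 | iter i=3: | v := -54 | iter j=0: | v := -78 | iter j=1: | v := -102 | u := 0 | result 102; score_new: t := 6 | u := -24 | (min(x, u) < (x - x)): true | x := 12 | v := 0 | iter i=2: | v := -6 | v := -30 | v := -54 | iter i=3: | v := -54 | v := -78 | v := -102 | u := 0 | q := 1 | result 102; agreement on 102.
Every one of the 28 inputs gives matching results.
verdict: equivalent


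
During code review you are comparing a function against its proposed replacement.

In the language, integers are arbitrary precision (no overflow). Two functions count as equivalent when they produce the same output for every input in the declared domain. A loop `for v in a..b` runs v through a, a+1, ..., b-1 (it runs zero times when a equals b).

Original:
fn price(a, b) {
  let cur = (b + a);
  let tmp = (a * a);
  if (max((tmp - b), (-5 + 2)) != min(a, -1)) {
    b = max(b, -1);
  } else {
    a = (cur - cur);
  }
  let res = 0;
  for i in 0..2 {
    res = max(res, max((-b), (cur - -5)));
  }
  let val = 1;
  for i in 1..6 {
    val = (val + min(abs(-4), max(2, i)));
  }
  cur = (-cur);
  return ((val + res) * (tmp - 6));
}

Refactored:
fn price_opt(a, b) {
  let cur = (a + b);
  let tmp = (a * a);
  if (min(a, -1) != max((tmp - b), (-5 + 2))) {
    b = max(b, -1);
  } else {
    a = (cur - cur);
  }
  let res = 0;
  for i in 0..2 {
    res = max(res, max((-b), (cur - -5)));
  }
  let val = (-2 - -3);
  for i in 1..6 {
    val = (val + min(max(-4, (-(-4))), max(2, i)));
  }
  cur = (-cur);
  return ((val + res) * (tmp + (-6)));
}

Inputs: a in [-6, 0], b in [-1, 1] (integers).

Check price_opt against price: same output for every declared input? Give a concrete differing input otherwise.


Changes here: constant usage differs, min/max/abs usage differs, arithmetic usage differs; the full 21-point sweep finds no disagreement.
verdict: equivalent


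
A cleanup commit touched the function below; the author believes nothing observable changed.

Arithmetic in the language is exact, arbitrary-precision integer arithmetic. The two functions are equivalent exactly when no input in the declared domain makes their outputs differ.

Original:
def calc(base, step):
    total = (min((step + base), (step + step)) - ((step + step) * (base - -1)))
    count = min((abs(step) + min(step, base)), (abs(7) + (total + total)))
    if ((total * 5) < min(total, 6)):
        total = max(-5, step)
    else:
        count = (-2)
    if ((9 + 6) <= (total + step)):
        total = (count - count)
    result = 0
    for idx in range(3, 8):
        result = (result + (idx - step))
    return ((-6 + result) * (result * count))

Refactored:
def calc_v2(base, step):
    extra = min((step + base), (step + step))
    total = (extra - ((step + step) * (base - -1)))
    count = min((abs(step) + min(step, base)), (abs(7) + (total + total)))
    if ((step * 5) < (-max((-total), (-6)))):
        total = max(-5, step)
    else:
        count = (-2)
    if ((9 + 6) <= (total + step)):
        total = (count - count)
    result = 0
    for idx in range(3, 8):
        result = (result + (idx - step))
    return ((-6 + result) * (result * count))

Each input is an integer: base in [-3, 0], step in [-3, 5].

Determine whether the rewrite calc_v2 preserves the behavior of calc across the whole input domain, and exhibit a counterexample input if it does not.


Try base=-3, step=-3.
calc: total becomes -18; next count becomes -29; next ((total * 5) < min(total, 6)) evaluates to true; next total becomes -3; next ((9 + 6) <= (total + step)) evaluates to false; next result becomes 0; next at idx=3:; next result becomes 6; next at idx=4:; next result becomes 13; next at idx=5:; next result becomes 21; next at idx=6:; next result becomes 30; next at idx=7:; next result becomes 40; next final value -39440
calc_v2: extra becomes -6; next total becomes -18; next count becomes -29; next ((step * 5) < (-max((-total), (-6)))) evaluates to false; next count becomes -2; next ((9 + 6) <= (total + step)) evaluates to false; next result becomes 0; next at idx=3:; next result becomes 6; next at idx=4:; next result becomes 13; next at idx=5:; next result becomes 21; next at idx=6:; next result becomes 30; next at idx=7:; next result becomes 40; next final value -2720
-39440 and -2720 differ, so these are not the same function on this domain.
verdict: not equivalent; witness: base=-3, step=-3


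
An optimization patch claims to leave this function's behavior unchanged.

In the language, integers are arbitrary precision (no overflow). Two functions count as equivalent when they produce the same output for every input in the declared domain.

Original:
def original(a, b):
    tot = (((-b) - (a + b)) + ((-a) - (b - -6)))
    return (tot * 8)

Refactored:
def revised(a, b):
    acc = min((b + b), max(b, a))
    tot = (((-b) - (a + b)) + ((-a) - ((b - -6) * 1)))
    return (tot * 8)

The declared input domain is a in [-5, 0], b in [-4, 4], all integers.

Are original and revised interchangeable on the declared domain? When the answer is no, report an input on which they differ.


Differences: statement counts differ; and arithmetic usage differs; and min/max/abs usage differs; and local variable names differ; and constant usage differs — yet all 54 inputs agree.
verdict: equivalent


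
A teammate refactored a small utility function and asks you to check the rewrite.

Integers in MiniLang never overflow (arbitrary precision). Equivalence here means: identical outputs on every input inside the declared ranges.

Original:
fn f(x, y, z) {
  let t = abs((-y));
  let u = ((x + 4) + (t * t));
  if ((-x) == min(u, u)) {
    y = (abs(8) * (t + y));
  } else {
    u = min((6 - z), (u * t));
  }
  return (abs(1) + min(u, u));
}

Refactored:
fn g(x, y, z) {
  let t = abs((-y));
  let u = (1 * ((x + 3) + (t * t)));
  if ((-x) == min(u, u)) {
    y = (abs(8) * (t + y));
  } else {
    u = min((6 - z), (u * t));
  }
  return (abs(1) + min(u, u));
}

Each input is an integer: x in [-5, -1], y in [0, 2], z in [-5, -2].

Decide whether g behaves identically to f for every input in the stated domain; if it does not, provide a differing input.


At x=-5, y=1, z=-5: f gives 1, g gives 0.
verdict: not equivalent; witness: x=-5, y=1, z=-5


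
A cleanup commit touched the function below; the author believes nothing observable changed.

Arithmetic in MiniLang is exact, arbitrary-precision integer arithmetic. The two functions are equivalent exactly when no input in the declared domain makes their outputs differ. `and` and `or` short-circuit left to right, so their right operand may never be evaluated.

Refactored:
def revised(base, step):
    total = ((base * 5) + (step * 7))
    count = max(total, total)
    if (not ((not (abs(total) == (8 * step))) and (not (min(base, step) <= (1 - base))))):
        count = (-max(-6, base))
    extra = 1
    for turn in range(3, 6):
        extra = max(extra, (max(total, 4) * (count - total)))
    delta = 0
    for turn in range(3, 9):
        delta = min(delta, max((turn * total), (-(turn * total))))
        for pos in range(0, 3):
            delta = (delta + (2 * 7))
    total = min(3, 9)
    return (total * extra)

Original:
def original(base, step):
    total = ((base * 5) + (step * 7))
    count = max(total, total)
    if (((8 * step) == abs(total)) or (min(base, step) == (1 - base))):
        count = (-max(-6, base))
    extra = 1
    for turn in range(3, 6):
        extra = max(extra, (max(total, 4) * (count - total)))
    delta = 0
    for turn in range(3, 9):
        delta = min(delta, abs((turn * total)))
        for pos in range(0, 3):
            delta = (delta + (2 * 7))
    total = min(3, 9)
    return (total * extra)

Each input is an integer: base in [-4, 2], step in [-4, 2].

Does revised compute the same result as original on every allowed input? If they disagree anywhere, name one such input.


Evaluate both at base=-4, step=-4.
original: total := -48 | count := -48 | (((8 * step) == abs(total)) or (min(base, step) == (1 - base))): false | extra := 1 | iter turn=3: | extra := 1 | iter turn=4: | extra := 1 | iter turn=5: | extra := 1 | delta := 0 | iter turn=3: | delta := 0 | iter pos=0: | delta := 14 | iter pos=1: | delta := 28 | iter pos=2: | delta := 42 | iter turn=4: | delta := 42 | iter pos=0: | delta := 56 | iter pos=1: | delta := 70 | iter pos=2: | delta := 84 | iter turn=5: | delta := 84 | iter pos=0: | delta := 98 | iter pos=1: | delta := 112 | iter pos=2: | delta := 126 | iter turn=6: | delta := 126 | iter pos=0: | delta := 140 | iter pos=1: | delta := 154 | iter pos=2: | delta := 168 | iter turn=7: | delta := 168 | iter pos=0: | delta := 182 | iter pos=1: | delta := 196 | iter pos=2: | delta := 210 | iter turn=8: | delta := 210 | iter pos=0: | delta := 224 | iter pos=1: | delta := 238 | iter pos=2: | delta := 252 | total := 3 | result 3
revised: total := -48 | count := -48 | (not ((not (abs(total) == (8 * step))) and (not (min(base, step) <= (1 - base))))): true | count := 4 | extra := 1 | iter turn=3: | extra := 208 | iter turn=4: | extra := 208 | iter turn=5: | extra := 208 | delta := 0 | iter turn=3: | delta := 0 | iter pos=0: | delta := 14 | iter pos=1: | delta := 28 | iter pos=2: | delta := 42 | iter turn=4: | delta := 42 | iter pos=0: | delta := 56 | iter pos=1: | delta := 70 | iter pos=2: | delta := 84 | iter turn=5: | delta := 84 | iter pos=0: | delta := 98 | iter pos=1: | delta := 112 | iter pos=2: | delta := 126 | iter turn=6: | delta := 126 | iter pos=0: | delta := 140 | iter pos=1: | delta := 154 | iter pos=2: | delta := 168 | iter turn=7: | delta := 168 | iter pos=0: | delta := 182 | iter pos=1: | delta := 196 | iter pos=2: | delta := 210 | iter turn=8: | delta := 210 | iter pos=0: | delta := 224 | iter pos=1: | delta := 238 | iter pos=2: | delta := 252 | total := 3 | result 624
3 vs 624 — the two versions disagree here.
verdict: not equivalent; witness: base=-4, step=-4


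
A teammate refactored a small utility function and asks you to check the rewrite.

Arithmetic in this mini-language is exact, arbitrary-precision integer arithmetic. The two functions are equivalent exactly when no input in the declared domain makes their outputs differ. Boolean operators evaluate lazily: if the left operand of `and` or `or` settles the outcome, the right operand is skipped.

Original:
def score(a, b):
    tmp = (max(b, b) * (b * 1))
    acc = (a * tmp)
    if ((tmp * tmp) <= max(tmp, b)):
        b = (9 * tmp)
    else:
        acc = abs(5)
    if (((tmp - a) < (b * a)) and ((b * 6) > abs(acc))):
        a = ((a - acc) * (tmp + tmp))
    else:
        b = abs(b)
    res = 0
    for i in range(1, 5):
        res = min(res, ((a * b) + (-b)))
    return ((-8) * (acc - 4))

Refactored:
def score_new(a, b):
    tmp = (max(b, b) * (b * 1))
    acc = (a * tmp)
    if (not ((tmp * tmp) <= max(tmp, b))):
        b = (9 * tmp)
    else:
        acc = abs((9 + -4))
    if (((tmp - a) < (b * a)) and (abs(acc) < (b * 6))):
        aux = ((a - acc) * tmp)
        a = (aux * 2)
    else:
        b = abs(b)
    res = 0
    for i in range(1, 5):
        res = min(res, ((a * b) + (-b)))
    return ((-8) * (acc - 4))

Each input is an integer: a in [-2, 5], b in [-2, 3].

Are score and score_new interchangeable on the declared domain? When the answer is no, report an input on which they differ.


Not equivalent: a=-2, b=-2 separates them (-8 vs 96).
score: tmp = 4; acc = -8; ((tmp * tmp) <= max(tmp, b)) -> false; acc = 5; (((tmp - a) < (b * a)) and ((b * 6) > abs(acc))) -> false; b = 2; res = 0; [i=1]; res = -6; [i=2]; res = -6; [i=3]; res = -6; [i=4]; res = -6; return -8
score_new: tmp = 4; acc = -8; (not ((tmp * tmp) <= max(tmp, b))) -> true; b = 36; (((tmp - a) < (b * a)) and (abs(acc) < (b * 6))) -> false; b = 36; res = 0; [i=1]; res = -108; [i=2]; res = -108; [i=3]; res = -108; [i=4]; res = -108; return 96
verdict: not equivalent; witness: a=-2, b=-2


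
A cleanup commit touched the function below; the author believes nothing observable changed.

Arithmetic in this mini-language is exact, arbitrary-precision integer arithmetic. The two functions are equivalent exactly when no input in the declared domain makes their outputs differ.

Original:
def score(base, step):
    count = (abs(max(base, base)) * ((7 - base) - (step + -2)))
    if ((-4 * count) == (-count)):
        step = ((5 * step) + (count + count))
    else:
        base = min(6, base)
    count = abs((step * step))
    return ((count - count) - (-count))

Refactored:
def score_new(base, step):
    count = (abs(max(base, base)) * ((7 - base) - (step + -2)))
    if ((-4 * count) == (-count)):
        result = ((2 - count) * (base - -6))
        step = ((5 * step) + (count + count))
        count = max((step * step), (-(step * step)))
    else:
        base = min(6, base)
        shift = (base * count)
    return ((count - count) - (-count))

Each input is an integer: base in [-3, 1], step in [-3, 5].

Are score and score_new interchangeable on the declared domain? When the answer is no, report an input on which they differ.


Not equivalent: base=-3, step=-3 separates them (9 vs 45).
score: count := 45 | ((-4 * count) == (-count)): false | base := -3 | count := 9 | result 9
score_new: count := 45 | ((-4 * count) == (-count)): false | base := -3 | shift := -135 | result 45
verdict: not equivalent; witness: base=-3, step=-3


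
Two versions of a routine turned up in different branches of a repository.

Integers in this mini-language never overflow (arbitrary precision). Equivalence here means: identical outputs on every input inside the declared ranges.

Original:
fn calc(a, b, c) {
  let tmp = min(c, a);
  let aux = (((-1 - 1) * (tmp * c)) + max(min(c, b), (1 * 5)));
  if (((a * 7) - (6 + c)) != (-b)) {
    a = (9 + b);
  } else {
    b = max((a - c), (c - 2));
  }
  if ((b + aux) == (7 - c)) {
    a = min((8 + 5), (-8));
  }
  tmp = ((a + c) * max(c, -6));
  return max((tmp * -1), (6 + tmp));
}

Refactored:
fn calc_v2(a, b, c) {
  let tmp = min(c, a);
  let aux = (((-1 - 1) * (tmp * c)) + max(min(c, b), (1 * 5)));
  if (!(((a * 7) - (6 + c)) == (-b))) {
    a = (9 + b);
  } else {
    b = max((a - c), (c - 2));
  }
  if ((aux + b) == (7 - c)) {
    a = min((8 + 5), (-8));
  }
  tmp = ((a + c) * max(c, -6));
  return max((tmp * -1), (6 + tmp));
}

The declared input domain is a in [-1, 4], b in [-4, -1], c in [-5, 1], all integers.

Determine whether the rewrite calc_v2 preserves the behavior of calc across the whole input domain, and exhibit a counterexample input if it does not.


The two versions differ — the changes include comparison usage differs; and boolean connective usage differs.
Tracing a=0, b=-2, c=-1: calc: tmp becomes -1; next aux becomes 3; next (((a * 7) - (6 + c)) != (-b)) evaluates to true; next a becomes 7; next ((b + aux) == (7 - c)) evaluates to false; next tmp becomes -6; next final value 6 | calc_v2: tmp becomes -1; next aux becomes 3; next (!(((a * 7) - (6 + c)) == (-b))) evaluates to true; next a becomes 7; next ((aux + b) == (7 - c)) evaluates to false; next tmp becomes -6; next final value 6 — matching result 6.
Every one of the 168 inputs gives matching results.
verdict: equivalent


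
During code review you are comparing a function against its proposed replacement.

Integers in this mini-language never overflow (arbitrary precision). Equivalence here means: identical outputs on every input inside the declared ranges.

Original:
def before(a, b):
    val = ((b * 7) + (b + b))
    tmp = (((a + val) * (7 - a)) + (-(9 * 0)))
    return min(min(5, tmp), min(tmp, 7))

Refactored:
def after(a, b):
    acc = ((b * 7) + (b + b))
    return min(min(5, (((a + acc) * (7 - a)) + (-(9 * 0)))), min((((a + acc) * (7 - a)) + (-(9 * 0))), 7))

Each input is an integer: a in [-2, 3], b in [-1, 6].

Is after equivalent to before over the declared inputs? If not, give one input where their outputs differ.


The two are interchangeable: constant usage differs; also statement counts differ; also arithmetic usage differs; also local variable names differ, and every declared input agrees.
Tracing a=2, b=6: before: val := 54 | tmp := 280 | result 5 | after: acc := 54 | result 5 — matching result 5.
Across all 48 domain points the two functions coincide.
verdict: equivalent


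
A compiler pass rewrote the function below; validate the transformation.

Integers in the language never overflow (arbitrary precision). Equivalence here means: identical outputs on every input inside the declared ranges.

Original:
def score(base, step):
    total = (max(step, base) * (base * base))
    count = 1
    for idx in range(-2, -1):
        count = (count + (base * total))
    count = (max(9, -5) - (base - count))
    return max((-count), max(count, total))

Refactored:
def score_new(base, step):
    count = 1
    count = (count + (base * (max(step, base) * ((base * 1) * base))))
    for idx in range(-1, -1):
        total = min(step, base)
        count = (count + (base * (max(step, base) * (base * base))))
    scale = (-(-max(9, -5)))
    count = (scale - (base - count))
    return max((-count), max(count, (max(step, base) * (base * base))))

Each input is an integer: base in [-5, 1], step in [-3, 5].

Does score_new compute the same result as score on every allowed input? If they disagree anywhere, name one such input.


Differences: arithmetic usage differs, min/max/abs usage differs, statement counts differ, constant usage differs, loop structure differs, local variable names differ — yet all 63 inputs agree.
verdict: equivalent
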